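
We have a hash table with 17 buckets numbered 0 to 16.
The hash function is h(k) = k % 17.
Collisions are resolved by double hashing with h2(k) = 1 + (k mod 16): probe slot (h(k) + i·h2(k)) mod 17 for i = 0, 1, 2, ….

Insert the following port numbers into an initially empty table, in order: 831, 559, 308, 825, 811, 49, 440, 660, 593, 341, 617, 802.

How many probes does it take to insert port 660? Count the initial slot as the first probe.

831 hashes to 15; slot 15 is free → place at 15.
559 hashes to 15, h2=16; 15 taken → place at 14.
308 hashes to 2; slot 2 is free → place at 2.
825 hashes to 9; slot 9 is free → place at 9.
811 hashes to 12; slot 12 is free → place at 12.
49 hashes to 15, h2=2; 15 taken → place at 0.
440 hashes to 15, h2=9; 15 taken → place at 7.
660 hashes to 14, h2=5; 14,2,7,12,0 taken → place at 5.
593 hashes to 15, h2=2; 15,0,2 taken → place at 4.
341 hashes to 1; slot 1 is free → place at 1.
617 hashes to 5, h2=10; 5,15 taken → place at 8.
802 hashes to 3; slot 3 is free → place at 3.
Table: [49, 341, 308, 802, 593, 660, ∅, 440, 617, 825, ∅, ∅, 811, ∅, 559, 831, ∅]

6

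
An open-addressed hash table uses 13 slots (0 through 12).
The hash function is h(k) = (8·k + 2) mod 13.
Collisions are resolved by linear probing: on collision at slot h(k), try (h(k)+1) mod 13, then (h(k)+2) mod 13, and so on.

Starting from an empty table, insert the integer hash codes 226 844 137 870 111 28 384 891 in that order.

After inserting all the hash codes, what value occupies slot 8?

870

Insert 226: h=3, slot 3 empty -> index 3.
Insert 844: h=7, slot 7 empty -> index 7.
Insert 137: h=6, slot 6 empty -> index 6.
Insert 870: h=7, slot 7 occupied -> index 8.
Insert 111: h=6, slots 6,7,8 occupied -> index 9.
Insert 28: h=5, slot 5 empty -> index 5.
Insert 384: h=6, slots 6,7,8,9 occupied -> index 10.
Insert 891: h=6, slots 6,7,8,9,10 occupied -> index 11.
Table: [-, -, -, 226, -, 28, 137, 844, 870, 111, 384, 891, -]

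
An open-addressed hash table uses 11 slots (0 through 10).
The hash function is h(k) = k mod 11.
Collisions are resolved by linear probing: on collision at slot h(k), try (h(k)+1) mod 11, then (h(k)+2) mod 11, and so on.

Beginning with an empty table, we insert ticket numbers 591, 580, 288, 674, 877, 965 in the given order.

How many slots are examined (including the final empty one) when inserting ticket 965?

591 hashes to 8; slot 8 is free -> place at 8.
580 hashes to 8; 8 taken -> place at 9.
288 hashes to 2; slot 2 is free -> place at 2.
674 hashes to 3; slot 3 is free -> place at 3.
877 hashes to 8; 8,9 taken -> place at 10.
965 hashes to 8; 8,9,10 taken -> place at 0.
Table: [965, -, 288, 674, -, -, -, -, 591, 580, 877]

4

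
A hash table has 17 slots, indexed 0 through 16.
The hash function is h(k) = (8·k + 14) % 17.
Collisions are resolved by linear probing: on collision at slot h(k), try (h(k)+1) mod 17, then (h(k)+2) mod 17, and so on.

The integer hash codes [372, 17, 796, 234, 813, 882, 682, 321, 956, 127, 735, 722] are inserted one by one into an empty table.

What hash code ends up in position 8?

813

372 hashes to 15; slot 15 is free → place at 15.
17 hashes to 14; slot 14 is free → place at 14.
796 hashes to 7; slot 7 is free → place at 7.
234 hashes to 16; slot 16 is free → place at 16.
813 hashes to 7; 7 taken → place at 8.
882 hashes to 15; 15,16 taken → place at 0.
682 hashes to 13; slot 13 is free → place at 13.
321 hashes to 15; 15,16,0 taken → place at 1.
956 hashes to 12; slot 12 is free → place at 12.
127 hashes to 10; slot 10 is free → place at 10.
735 hashes to 12; 12,13,14,15,16,0,1 taken → place at 2.
722 hashes to 10; 10 taken → place at 11.
Table: [882, 321, 735, —, —, —, —, 796, 813, —, 127, 722, 956, 682, 17, 372, 234]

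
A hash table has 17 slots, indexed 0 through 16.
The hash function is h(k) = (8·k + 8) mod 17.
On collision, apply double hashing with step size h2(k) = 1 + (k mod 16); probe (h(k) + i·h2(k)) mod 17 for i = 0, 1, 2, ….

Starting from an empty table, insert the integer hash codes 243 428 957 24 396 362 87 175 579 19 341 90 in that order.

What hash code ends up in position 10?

396

Insert 243: h=14, slot 14 empty → index 14.
Insert 428: h=15, slot 15 empty → index 15.
Insert 957: h=14, h2=14, slot 14 occupied → index 11.
Insert 24: h=13, slot 13 empty → index 13.
Insert 396: h=14, h2=13, slot 14 occupied → index 10.
Insert 362: h=14, h2=11, slot 14 occupied → index 8.
Insert 87: h=7, slot 7 empty → index 7.
Insert 175: h=14, h2=16, slots 14,13 occupied → index 12.
Insert 579: h=16, slot 16 empty → index 16.
Insert 19: h=7, h2=4, slots 7,11,15 occupied → index 2.
Insert 341: h=16, h2=6, slot 16 occupied → index 5.
Insert 90: h=14, h2=11, slots 14,8,2,13,7 occupied → index 1.
Table: [—, 90, 19, —, —, 341, —, 87, 362, —, 396, 957, 175, 24, 243, 428, 579]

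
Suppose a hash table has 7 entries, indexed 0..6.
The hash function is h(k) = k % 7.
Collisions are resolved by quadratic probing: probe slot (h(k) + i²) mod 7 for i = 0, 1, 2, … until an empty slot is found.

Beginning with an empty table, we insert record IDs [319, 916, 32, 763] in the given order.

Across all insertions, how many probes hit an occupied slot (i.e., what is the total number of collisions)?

319 hashes to 4; slot 4 is free => place at 4.
916 hashes to 6; slot 6 is free => place at 6.
32 hashes to 4; 4 taken => place at 5.
763 hashes to 0; slot 0 is free => place at 0.
Table: [763, ., ., ., 319, 32, 916]

1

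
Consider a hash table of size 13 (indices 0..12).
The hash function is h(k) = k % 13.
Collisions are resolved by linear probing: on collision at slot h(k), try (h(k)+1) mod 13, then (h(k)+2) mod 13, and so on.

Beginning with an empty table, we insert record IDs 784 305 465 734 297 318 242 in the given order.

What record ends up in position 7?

734

Insert 784: h=4, slot 4 empty => index 4.
Insert 305: h=6, slot 6 empty => index 6.
Insert 465: h=10, slot 10 empty => index 10.
Insert 734: h=6, slot 6 occupied => index 7.
Insert 297: h=11, slot 11 empty => index 11.
Insert 318: h=6, slots 6,7 occupied => index 8.
Insert 242: h=8, slot 8 occupied => index 9.
Table: [-, -, -, -, 784, -, 305, 734, 318, 242, 465, 297, -]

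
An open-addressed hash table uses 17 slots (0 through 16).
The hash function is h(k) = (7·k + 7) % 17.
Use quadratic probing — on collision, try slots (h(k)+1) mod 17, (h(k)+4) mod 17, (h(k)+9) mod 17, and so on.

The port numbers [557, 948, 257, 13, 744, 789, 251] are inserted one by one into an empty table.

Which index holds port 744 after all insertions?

Insert 557: h=13, slot 13 empty → index 13.
Insert 948: h=13, slot 13 occupied → index 14.
Insert 257: h=4, slot 4 empty → index 4.
Insert 13: h=13, slots 13,14 occupied → index 0.
Insert 744: h=13, slots 13,14,0 occupied → index 5.
Insert 789: h=5, slot 5 occupied → index 6.
Insert 251: h=13, slots 13,14,0,5 occupied → index 12.
Table: [13, _, _, _, 257, 744, 789, _, _, _, _, _, 251, 557, 948, _, _]

5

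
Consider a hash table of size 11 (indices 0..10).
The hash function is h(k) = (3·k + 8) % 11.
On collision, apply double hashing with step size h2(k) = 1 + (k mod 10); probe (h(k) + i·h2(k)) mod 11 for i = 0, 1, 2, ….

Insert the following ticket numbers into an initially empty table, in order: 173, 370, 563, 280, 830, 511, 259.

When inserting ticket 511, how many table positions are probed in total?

173 hashes to 10; slot 10 is free => place at 10.
370 hashes to 7; slot 7 is free => place at 7.
563 hashes to 3; slot 3 is free => place at 3.
280 hashes to 1; slot 1 is free => place at 1.
830 hashes to 1, h2=1; 1 taken => place at 2.
511 hashes to 1, h2=2; 1,3 taken => place at 5.
259 hashes to 4; slot 4 is free => place at 4.
Table: [., 280, 830, 563, 259, 511, ., 370, ., ., 173]

3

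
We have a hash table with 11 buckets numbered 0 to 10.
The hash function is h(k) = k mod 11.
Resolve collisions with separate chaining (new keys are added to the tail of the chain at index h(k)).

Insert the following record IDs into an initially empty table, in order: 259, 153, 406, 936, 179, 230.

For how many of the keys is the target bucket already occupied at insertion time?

2

259 → bucket 6
153 → bucket 10
406 → bucket 10 (collision)
936 → bucket 1
179 → bucket 3
230 → bucket 10 (collision)
Final buckets:
0: —
1: 936
2: —
3: 179
4: —
5: —
6: 259
7: —
8: —
9: —
10: 153 -> 406 -> 230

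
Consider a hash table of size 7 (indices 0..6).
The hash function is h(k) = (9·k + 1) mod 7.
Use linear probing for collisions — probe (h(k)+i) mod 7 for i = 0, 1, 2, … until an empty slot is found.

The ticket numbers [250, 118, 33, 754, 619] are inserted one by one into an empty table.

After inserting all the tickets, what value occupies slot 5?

33

250 hashes to 4; slot 4 is free -> place at 4.
118 hashes to 6; slot 6 is free -> place at 6.
33 hashes to 4; 4 taken -> place at 5.
754 hashes to 4; 4,5,6 taken -> place at 0.
619 hashes to 0; 0 taken -> place at 1.
Table: [754, 619, _, _, 250, 33, 118]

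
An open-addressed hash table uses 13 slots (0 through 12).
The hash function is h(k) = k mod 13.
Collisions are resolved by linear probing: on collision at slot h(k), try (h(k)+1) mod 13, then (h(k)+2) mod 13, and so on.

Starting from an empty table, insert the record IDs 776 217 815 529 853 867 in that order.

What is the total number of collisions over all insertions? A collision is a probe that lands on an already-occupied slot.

10

776 hashes to 9; slot 9 is free -> place at 9.
217 hashes to 9; 9 taken -> place at 10.
815 hashes to 9; 9,10 taken -> place at 11.
529 hashes to 9; 9,10,11 taken -> place at 12.
853 hashes to 8; slot 8 is free -> place at 8.
867 hashes to 9; 9,10,11,12 taken -> place at 0.
Table: [867, ∅, ∅, ∅, ∅, ∅, ∅, ∅, 853, 776, 217, 815, 529]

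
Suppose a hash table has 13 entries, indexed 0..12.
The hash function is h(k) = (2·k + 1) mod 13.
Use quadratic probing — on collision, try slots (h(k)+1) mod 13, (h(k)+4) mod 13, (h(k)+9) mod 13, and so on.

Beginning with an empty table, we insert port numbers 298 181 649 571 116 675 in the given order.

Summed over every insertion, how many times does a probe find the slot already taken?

Insert 298: h=12, slot 12 empty → index 12.
Insert 181: h=12, slot 12 occupied → index 0.
Insert 649: h=12, slots 12,0 occupied → index 3.
Insert 571: h=12, slots 12,0,3 occupied → index 8.
Insert 116: h=12, slots 12,0,3,8 occupied → index 2.
Insert 675: h=12, slots 12,0,3,8,2 occupied → index 11.
Table: [181, —, 116, 649, —, —, —, —, 571, —, —, 675, 298]

15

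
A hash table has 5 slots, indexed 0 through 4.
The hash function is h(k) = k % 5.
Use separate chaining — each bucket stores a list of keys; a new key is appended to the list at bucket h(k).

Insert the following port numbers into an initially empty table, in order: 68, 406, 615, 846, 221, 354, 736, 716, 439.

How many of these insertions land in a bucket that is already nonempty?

5

Insert 68: h=3, bucket 3 empty -> new chain.
Insert 406: h=1, bucket 1 empty -> new chain.
Insert 615: h=0, bucket 0 empty -> new chain.
Insert 846: h=1, bucket 1 nonempty -> append to chain.
Insert 221: h=1, bucket 1 nonempty -> append to chain.
Insert 354: h=4, bucket 4 empty -> new chain.
Insert 736: h=1, bucket 1 nonempty -> append to chain.
Insert 716: h=1, bucket 1 nonempty -> append to chain.
Insert 439: h=4, bucket 4 nonempty -> append to chain.
Final buckets:
0: 615
1: 406 -> 846 -> 221 -> 736 -> 716
2: ∅
3: 68
4: 354 -> 439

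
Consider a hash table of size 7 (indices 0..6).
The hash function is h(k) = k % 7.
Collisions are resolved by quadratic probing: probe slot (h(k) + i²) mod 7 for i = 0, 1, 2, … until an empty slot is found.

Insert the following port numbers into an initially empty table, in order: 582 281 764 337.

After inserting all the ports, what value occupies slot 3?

337

582: h=1 => slot 1
281: h=1, probe 1,2 => slot 2
764: h=1, probe 1,2,5 => slot 5
337: h=1, probe 1,2,5,3 => slot 3
Table: [_, 582, 281, 337, _, 764, _]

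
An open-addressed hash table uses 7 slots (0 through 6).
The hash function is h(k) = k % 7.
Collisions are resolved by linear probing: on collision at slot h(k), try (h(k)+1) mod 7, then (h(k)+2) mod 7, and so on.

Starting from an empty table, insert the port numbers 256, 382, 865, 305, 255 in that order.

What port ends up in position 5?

256 hashes to 4; slot 4 is free -> place at 4.
382 hashes to 4; 4 taken -> place at 5.
865 hashes to 4; 4,5 taken -> place at 6.
305 hashes to 4; 4,5,6 taken -> place at 0.
255 hashes to 3; slot 3 is free -> place at 3.
Table: [305, —, —, 255, 256, 382, 865]

382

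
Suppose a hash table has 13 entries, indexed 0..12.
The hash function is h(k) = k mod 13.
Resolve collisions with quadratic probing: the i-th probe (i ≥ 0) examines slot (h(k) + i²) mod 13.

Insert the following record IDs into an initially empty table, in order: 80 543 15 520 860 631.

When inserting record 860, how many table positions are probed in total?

80: h=2 -> slot 2
543: h=10 -> slot 10
15: h=2, probe 2,3 -> slot 3
520: h=0 -> slot 0
860: h=2, probe 2,3,6 -> slot 6
631: h=7 -> slot 7
Table: [520, -, 80, 15, -, -, 860, 631, -, -, 543, -, -]

3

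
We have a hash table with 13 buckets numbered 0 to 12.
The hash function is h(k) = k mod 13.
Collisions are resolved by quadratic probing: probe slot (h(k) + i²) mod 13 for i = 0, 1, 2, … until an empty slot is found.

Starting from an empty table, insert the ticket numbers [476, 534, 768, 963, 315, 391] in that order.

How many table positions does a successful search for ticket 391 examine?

4

476 hashes to 8; slot 8 is free → place at 8.
534 hashes to 1; slot 1 is free → place at 1.
768 hashes to 1; 1 taken → place at 2.
963 hashes to 1; 1,2 taken → place at 5.
315 hashes to 3; slot 3 is free → place at 3.
391 hashes to 1; 1,2,5 taken → place at 10.
Table: [—, 534, 768, 315, —, 963, —, —, 476, —, 391, —, —]
Lookup 391: h=1, probe 1,2,5,10 → found at 10.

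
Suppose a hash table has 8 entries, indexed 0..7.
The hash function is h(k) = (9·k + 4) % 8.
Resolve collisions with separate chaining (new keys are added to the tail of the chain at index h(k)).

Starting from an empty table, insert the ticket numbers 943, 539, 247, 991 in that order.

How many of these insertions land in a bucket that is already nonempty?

2

Insert 943: h=3, bucket 3 empty → new chain.
Insert 539: h=7, bucket 7 empty → new chain.
Insert 247: h=3, bucket 3 nonempty → append to chain.
Insert 991: h=3, bucket 3 nonempty → append to chain.
Final buckets:
0: -
1: -
2: -
3: 943 -> 247 -> 991
4: -
5: -
6: -
7: 539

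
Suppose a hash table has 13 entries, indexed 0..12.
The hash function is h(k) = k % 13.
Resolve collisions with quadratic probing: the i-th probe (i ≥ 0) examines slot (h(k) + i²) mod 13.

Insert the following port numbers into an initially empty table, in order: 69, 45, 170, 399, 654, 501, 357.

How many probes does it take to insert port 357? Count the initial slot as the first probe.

3

Insert 69: h=4, slot 4 empty -> index 4.
Insert 45: h=6, slot 6 empty -> index 6.
Insert 170: h=1, slot 1 empty -> index 1.
Insert 399: h=9, slot 9 empty -> index 9.
Insert 654: h=4, slot 4 occupied -> index 5.
Insert 501: h=7, slot 7 empty -> index 7.
Insert 357: h=6, slots 6,7 occupied -> index 10.
Table: [-, 170, -, -, 69, 654, 45, 501, -, 399, 357, -, -]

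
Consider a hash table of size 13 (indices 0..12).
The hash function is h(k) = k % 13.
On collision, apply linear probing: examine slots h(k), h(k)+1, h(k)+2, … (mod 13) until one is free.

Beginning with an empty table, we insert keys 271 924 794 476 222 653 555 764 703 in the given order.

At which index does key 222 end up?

3

271: h=11 → slot 11
924: h=1 → slot 1
794: h=1, probe 1,2 → slot 2
476: h=8 → slot 8
222: h=1, probe 1,2,3 → slot 3
653: h=3, probe 3,4 → slot 4
555: h=9 → slot 9
764: h=10 → slot 10
703: h=1, probe 1,2,3,4,5 → slot 5
Table: [., 924, 794, 222, 653, 703, ., ., 476, 555, 764, 271, .]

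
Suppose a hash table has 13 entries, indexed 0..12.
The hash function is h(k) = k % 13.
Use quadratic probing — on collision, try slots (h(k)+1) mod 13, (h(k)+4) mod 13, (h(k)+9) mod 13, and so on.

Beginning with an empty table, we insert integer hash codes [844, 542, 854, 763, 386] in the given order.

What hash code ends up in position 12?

844 hashes to 12; slot 12 is free => place at 12.
542 hashes to 9; slot 9 is free => place at 9.
854 hashes to 9; 9 taken => place at 10.
763 hashes to 9; 9,10 taken => place at 0.
386 hashes to 9; 9,10,0 taken => place at 5.
Table: [763, ∅, ∅, ∅, ∅, 386, ∅, ∅, ∅, 542, 854, ∅, 844]

844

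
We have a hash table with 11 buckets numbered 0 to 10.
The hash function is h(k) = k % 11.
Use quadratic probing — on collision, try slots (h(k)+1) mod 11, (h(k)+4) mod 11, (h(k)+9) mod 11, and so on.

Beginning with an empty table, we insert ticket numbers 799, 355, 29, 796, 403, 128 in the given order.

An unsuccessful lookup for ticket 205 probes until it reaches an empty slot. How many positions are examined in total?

799: h=7 -> slot 7
355: h=3 -> slot 3
29: h=7, probe 7,8 -> slot 8
796: h=4 -> slot 4
403: h=7, probe 7,8,0 -> slot 0
128: h=7, probe 7,8,0,5 -> slot 5
Table: [403, -, -, 355, 796, 128, -, 799, 29, -, -]
Lookup 205: h=7, probe 7,8,0,5,1 → slot 1 empty, not found.

5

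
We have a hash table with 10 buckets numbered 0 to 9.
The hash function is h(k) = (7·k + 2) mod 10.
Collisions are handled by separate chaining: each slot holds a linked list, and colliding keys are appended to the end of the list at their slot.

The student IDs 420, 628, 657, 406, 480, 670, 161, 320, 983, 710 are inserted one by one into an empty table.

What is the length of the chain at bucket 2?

5

Insert 420: h=2, bucket 2 empty → new chain.
Insert 628: h=8, bucket 8 empty → new chain.
Insert 657: h=1, bucket 1 empty → new chain.
Insert 406: h=4, bucket 4 empty → new chain.
Insert 480: h=2, bucket 2 nonempty → append to chain.
Insert 670: h=2, bucket 2 nonempty → append to chain.
Insert 161: h=9, bucket 9 empty → new chain.
Insert 320: h=2, bucket 2 nonempty → append to chain.
Insert 983: h=3, bucket 3 empty → new chain.
Insert 710: h=2, bucket 2 nonempty → append to chain.
Final buckets:
0: -
1: 657
2: 420 -> 480 -> 670 -> 320 -> 710
3: 983
4: 406
5: -
6: -
7: -
8: 628
9: 161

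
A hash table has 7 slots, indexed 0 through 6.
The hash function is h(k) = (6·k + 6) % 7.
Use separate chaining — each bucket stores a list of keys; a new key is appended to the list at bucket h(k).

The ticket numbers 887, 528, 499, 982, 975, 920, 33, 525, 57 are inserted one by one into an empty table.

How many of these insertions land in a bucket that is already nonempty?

887 -> bucket 1
528 -> bucket 3
499 -> bucket 4
982 -> bucket 4 (collision)
975 -> bucket 4 (collision)
920 -> bucket 3 (collision)
33 -> bucket 1 (collision)
525 -> bucket 6
57 -> bucket 5
Final buckets:
0: -
1: 887 -> 33
2: -
3: 528 -> 920
4: 499 -> 982 -> 975
5: 57
6: 525

4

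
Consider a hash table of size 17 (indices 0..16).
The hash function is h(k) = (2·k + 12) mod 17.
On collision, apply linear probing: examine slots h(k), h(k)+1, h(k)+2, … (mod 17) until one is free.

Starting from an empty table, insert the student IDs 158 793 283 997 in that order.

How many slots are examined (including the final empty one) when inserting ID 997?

Insert 158: h=5, slot 5 empty -> index 5.
Insert 793: h=0, slot 0 empty -> index 0.
Insert 283: h=0, slot 0 occupied -> index 1.
Insert 997: h=0, slots 0,1 occupied -> index 2.
Table: [793, 283, 997, —, —, 158, —, —, —, —, —, —, —, —, —, —, —]

3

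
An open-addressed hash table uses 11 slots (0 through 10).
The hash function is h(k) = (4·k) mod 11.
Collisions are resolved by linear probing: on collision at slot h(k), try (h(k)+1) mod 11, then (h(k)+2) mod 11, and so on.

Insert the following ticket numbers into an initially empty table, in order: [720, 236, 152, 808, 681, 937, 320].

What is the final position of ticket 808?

Insert 720: h=9, slot 9 empty → index 9.
Insert 236: h=9, slot 9 occupied → index 10.
Insert 152: h=3, slot 3 empty → index 3.
Insert 808: h=9, slots 9,10 occupied → index 0.
Insert 681: h=7, slot 7 empty → index 7.
Insert 937: h=8, slot 8 empty → index 8.
Insert 320: h=4, slot 4 empty → index 4.
Table: [808, —, —, 152, 320, —, —, 681, 937, 720, 236]

0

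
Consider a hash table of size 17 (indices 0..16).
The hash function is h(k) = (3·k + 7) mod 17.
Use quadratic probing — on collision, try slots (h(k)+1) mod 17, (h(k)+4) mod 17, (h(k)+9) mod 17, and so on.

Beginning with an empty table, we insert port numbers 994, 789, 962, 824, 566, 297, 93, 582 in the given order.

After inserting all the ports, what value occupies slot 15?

824

994 hashes to 14; slot 14 is free -> place at 14.
789 hashes to 11; slot 11 is free -> place at 11.
962 hashes to 3; slot 3 is free -> place at 3.
824 hashes to 14; 14 taken -> place at 15.
566 hashes to 5; slot 5 is free -> place at 5.
297 hashes to 14; 14,15 taken -> place at 1.
93 hashes to 14; 14,15,1 taken -> place at 6.
582 hashes to 2; slot 2 is free -> place at 2.
Table: [_, 297, 582, 962, _, 566, 93, _, _, _, _, 789, _, _, 994, 824, _]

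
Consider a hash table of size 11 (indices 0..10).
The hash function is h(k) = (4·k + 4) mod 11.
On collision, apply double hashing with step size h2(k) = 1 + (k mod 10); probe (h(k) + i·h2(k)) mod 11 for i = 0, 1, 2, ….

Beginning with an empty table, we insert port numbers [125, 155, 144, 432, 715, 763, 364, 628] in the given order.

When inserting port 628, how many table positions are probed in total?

Insert 125: h=9, slot 9 empty -> index 9.
Insert 155: h=8, slot 8 empty -> index 8.
Insert 144: h=8, h2=5, slot 8 occupied -> index 2.
Insert 432: h=5, slot 5 empty -> index 5.
Insert 715: h=4, slot 4 empty -> index 4.
Insert 763: h=9, h2=4, slots 9,2 occupied -> index 6.
Insert 364: h=8, h2=5, slots 8,2 occupied -> index 7.
Insert 628: h=8, h2=9, slots 8,6,4,2 occupied -> index 0.
Table: [628, -, 144, -, 715, 432, 763, 364, 155, 125, -]

5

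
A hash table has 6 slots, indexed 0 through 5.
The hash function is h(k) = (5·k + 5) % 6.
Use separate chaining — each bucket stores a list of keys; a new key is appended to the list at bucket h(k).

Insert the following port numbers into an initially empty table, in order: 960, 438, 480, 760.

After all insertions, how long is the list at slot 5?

960 -> bucket 5
438 -> bucket 5 (collision)
480 -> bucket 5 (collision)
760 -> bucket 1
Final buckets:
0: .
1: 760
2: .
3: .
4: .
5: 960 -> 438 -> 480

3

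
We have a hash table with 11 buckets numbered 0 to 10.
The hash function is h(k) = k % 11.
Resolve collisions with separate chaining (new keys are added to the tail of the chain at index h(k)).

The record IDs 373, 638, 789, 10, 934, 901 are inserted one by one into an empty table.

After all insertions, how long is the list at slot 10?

373 → bucket 10
638 → bucket 0
789 → bucket 8
10 → bucket 10 (collision)
934 → bucket 10 (collision)
901 → bucket 10 (collision)
Final buckets:
0: 638
1: ∅
2: ∅
3: ∅
4: ∅
5: ∅
6: ∅
7: ∅
8: 789
9: ∅
10: 373 -> 10 -> 934 -> 901

4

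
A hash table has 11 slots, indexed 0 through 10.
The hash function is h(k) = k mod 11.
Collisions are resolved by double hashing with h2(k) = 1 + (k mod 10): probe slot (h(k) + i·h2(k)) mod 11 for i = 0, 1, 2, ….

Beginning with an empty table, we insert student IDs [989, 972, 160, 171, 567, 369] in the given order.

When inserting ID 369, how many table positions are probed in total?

989: h=10 -> slot 10
972: h=4 -> slot 4
160: h=6 -> slot 6
171: h=6, h2=2, probe 6,8 -> slot 8
567: h=6, h2=8, probe 6,3 -> slot 3
369: h=6, h2=10, probe 6,5 -> slot 5
Table: [—, —, —, 567, 972, 369, 160, —, 171, —, 989]

2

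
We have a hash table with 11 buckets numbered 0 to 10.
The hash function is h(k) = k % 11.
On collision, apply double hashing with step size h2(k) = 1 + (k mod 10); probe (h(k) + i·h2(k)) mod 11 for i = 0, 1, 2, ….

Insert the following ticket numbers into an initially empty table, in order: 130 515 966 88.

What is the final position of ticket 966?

130: h=9 -> slot 9
515: h=9, h2=6, probe 9,4 -> slot 4
966: h=9, h2=7, probe 9,5 -> slot 5
88: h=0 -> slot 0
Table: [88, ., ., ., 515, 966, ., ., ., 130, .]

5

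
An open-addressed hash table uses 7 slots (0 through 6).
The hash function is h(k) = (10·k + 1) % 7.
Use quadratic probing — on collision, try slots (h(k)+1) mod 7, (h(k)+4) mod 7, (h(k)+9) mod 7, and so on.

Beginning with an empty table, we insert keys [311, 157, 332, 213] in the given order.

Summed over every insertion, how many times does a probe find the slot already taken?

Insert 311: h=3, slot 3 empty => index 3.
Insert 157: h=3, slot 3 occupied => index 4.
Insert 332: h=3, slots 3,4 occupied => index 0.
Insert 213: h=3, slots 3,4,0 occupied => index 5.
Table: [332, -, -, 311, 157, 213, -]

6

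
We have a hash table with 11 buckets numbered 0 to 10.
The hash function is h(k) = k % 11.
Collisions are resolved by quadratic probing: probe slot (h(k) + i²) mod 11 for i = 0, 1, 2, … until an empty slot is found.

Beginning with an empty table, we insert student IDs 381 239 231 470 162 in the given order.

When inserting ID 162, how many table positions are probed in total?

3

Insert 381: h=7, slot 7 empty => index 7.
Insert 239: h=8, slot 8 empty => index 8.
Insert 231: h=0, slot 0 empty => index 0.
Insert 470: h=8, slot 8 occupied => index 9.
Insert 162: h=8, slots 8,9 occupied => index 1.
Table: [231, 162, ∅, ∅, ∅, ∅, ∅, 381, 239, 470, ∅]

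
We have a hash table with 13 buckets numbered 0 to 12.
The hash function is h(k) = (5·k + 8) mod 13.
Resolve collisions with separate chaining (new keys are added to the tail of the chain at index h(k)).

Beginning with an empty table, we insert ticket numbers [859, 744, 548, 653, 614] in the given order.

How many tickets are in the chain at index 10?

3

859 → bucket 0
744 → bucket 10
548 → bucket 5
653 → bucket 10 (collision)
614 → bucket 10 (collision)
Final buckets:
0: 859
1: -
2: -
3: -
4: -
5: 548
6: -
7: -
8: -
9: -
10: 744 -> 653 -> 614
11: -
12: -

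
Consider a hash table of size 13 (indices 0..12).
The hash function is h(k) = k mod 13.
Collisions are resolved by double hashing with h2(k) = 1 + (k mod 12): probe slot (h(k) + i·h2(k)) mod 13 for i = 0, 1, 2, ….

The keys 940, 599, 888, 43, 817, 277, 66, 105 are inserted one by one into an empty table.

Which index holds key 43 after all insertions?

940: h=4 -> slot 4
599: h=1 -> slot 1
888: h=4, h2=1, probe 4,5 -> slot 5
43: h=4, h2=8, probe 4,12 -> slot 12
817: h=11 -> slot 11
277: h=4, h2=2, probe 4,6 -> slot 6
66: h=1, h2=7, probe 1,8 -> slot 8
105: h=1, h2=10, probe 1,11,8,5,2 -> slot 2
Table: [-, 599, 105, -, 940, 888, 277, -, 66, -, -, 817, 43]

12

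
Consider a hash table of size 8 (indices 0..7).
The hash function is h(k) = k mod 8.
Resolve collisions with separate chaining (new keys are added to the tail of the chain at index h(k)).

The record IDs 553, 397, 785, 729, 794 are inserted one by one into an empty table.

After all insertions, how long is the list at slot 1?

3

553 → bucket 1
397 → bucket 5
785 → bucket 1 (collision)
729 → bucket 1 (collision)
794 → bucket 2
Final buckets:
0: .
1: 553 -> 785 -> 729
2: 794
3: .
4: .
5: 397
6: .
7: .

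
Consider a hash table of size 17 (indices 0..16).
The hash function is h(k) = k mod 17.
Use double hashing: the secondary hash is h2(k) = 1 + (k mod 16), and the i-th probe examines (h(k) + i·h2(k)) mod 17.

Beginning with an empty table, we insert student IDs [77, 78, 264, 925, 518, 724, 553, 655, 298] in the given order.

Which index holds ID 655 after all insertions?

77: h=9 -> slot 9
78: h=10 -> slot 10
264: h=9, h2=9, probe 9,1 -> slot 1
925: h=7 -> slot 7
518: h=8 -> slot 8
724: h=10, h2=5, probe 10,15 -> slot 15
553: h=9, h2=10, probe 9,2 -> slot 2
655: h=9, h2=16, probe 9,8,7,6 -> slot 6
298: h=9, h2=11, probe 9,3 -> slot 3
Table: [∅, 264, 553, 298, ∅, ∅, 655, 925, 518, 77, 78, ∅, ∅, ∅, ∅, 724, ∅]

6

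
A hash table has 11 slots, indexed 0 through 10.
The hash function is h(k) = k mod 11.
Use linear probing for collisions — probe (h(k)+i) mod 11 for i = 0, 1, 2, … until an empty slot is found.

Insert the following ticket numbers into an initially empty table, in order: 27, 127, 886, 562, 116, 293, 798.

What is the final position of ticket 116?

Insert 27: h=5, slot 5 empty -> index 5.
Insert 127: h=6, slot 6 empty -> index 6.
Insert 886: h=6, slot 6 occupied -> index 7.
Insert 562: h=1, slot 1 empty -> index 1.
Insert 116: h=6, slots 6,7 occupied -> index 8.
Insert 293: h=7, slots 7,8 occupied -> index 9.
Insert 798: h=6, slots 6,7,8,9 occupied -> index 10.
Table: [_, 562, _, _, _, 27, 127, 886, 116, 293, 798]

8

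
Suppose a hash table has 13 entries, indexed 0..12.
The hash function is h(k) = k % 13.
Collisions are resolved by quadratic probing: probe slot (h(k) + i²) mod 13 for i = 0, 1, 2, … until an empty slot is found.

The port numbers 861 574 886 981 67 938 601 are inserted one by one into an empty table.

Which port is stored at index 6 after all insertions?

861: h=3 => slot 3
574: h=2 => slot 2
886: h=2, probe 2,3,6 => slot 6
981: h=6, probe 6,7 => slot 7
67: h=2, probe 2,3,6,11 => slot 11
938: h=2, probe 2,3,6,11,5 => slot 5
601: h=3, probe 3,4 => slot 4
Table: [_, _, 574, 861, 601, 938, 886, 981, _, _, _, 67, _]

886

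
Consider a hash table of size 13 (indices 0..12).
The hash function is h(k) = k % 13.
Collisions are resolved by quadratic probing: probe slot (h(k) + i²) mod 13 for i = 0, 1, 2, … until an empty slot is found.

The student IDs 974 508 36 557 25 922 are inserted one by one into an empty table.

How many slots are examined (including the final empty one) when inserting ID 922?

Insert 974: h=12, slot 12 empty => index 12.
Insert 508: h=1, slot 1 empty => index 1.
Insert 36: h=10, slot 10 empty => index 10.
Insert 557: h=11, slot 11 empty => index 11.
Insert 25: h=12, slot 12 occupied => index 0.
Insert 922: h=12, slots 12,0 occupied => index 3.
Table: [25, 508, —, 922, —, —, —, —, —, —, 36, 557, 974]

3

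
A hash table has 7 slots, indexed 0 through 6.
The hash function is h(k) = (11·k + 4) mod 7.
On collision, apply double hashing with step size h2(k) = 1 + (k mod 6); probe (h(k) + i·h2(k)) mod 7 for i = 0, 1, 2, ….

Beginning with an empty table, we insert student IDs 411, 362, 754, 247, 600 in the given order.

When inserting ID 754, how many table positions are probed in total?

2

411 hashes to 3; slot 3 is free → place at 3.
362 hashes to 3, h2=3; 3 taken → place at 6.
754 hashes to 3, h2=5; 3 taken → place at 1.
247 hashes to 5; slot 5 is free → place at 5.
600 hashes to 3, h2=1; 3 taken → place at 4.
Table: [-, 754, -, 411, 600, 247, 362]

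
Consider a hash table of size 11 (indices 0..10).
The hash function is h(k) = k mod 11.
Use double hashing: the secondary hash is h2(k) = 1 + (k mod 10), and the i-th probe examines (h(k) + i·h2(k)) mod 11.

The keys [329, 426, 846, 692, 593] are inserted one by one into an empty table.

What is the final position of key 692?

2

329 hashes to 10; slot 10 is free → place at 10.
426 hashes to 8; slot 8 is free → place at 8.
846 hashes to 10, h2=7; 10 taken → place at 6.
692 hashes to 10, h2=3; 10 taken → place at 2.
593 hashes to 10, h2=4; 10 taken → place at 3.
Table: [—, —, 692, 593, —, —, 846, —, 426, —, 329]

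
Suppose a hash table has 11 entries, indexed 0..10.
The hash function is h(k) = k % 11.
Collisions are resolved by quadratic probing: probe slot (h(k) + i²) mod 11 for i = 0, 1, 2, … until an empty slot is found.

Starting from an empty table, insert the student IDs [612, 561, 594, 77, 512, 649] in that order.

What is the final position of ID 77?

612: h=7 → slot 7
561: h=0 → slot 0
594: h=0, probe 0,1 → slot 1
77: h=0, probe 0,1,4 → slot 4
512: h=6 → slot 6
649: h=0, probe 0,1,4,9 → slot 9
Table: [561, 594, —, —, 77, —, 512, 612, —, 649, —]

4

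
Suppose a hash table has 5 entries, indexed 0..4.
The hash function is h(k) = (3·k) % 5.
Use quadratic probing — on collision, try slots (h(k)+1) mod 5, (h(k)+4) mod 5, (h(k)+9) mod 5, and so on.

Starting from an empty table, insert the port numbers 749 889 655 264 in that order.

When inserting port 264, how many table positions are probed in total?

3

749: h=2 → slot 2
889: h=2, probe 2,3 → slot 3
655: h=0 → slot 0
264: h=2, probe 2,3,1 → slot 1
Table: [655, 264, 749, 889, —]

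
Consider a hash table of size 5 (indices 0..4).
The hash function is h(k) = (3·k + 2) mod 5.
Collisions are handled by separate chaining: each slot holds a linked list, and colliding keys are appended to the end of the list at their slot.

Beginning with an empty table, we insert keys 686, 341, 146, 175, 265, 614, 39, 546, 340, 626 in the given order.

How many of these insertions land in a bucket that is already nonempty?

Insert 686: h=0, bucket 0 empty → new chain.
Insert 341: h=0, bucket 0 nonempty → append to chain.
Insert 146: h=0, bucket 0 nonempty → append to chain.
Insert 175: h=2, bucket 2 empty → new chain.
Insert 265: h=2, bucket 2 nonempty → append to chain.
Insert 614: h=4, bucket 4 empty → new chain.
Insert 39: h=4, bucket 4 nonempty → append to chain.
Insert 546: h=0, bucket 0 nonempty → append to chain.
Insert 340: h=2, bucket 2 nonempty → append to chain.
Insert 626: h=0, bucket 0 nonempty → append to chain.
Final buckets:
0: 686 -> 341 -> 146 -> 546 -> 626
1: -
2: 175 -> 265 -> 340
3: -
4: 614 -> 39

7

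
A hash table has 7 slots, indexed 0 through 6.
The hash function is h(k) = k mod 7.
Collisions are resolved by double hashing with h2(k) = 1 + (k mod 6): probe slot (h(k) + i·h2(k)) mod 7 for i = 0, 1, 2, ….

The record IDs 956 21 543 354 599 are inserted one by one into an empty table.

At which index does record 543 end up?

Insert 956: h=4, slot 4 empty => index 4.
Insert 21: h=0, slot 0 empty => index 0.
Insert 543: h=4, h2=4, slot 4 occupied => index 1.
Insert 354: h=4, h2=1, slot 4 occupied => index 5.
Insert 599: h=4, h2=6, slot 4 occupied => index 3.
Table: [21, 543, —, 599, 956, 354, —]

1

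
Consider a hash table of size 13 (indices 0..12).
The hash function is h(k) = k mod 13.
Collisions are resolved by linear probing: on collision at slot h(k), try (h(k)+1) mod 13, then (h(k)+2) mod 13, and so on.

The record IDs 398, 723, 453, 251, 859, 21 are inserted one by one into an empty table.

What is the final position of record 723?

398: h=8 => slot 8
723: h=8, probe 8,9 => slot 9
453: h=11 => slot 11
251: h=4 => slot 4
859: h=1 => slot 1
21: h=8, probe 8,9,10 => slot 10
Table: [∅, 859, ∅, ∅, 251, ∅, ∅, ∅, 398, 723, 21, 453, ∅]

9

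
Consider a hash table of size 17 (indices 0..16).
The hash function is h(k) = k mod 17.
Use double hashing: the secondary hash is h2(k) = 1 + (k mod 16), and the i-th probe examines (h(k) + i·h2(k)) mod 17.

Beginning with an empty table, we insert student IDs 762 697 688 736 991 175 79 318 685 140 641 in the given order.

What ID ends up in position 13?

140

Insert 762: h=14, slot 14 empty → index 14.
Insert 697: h=0, slot 0 empty → index 0.
Insert 688: h=8, slot 8 empty → index 8.
Insert 736: h=5, slot 5 empty → index 5.
Insert 991: h=5, h2=16, slot 5 occupied → index 4.
Insert 175: h=5, h2=16, slots 5,4 occupied → index 3.
Insert 79: h=11, slot 11 empty → index 11.
Insert 318: h=12, slot 12 empty → index 12.
Insert 685: h=5, h2=14, slot 5 occupied → index 2.
Insert 140: h=4, h2=13, slots 4,0 occupied → index 13.
Insert 641: h=12, h2=2, slots 12,14 occupied → index 16.
Table: [697, ., 685, 175, 991, 736, ., ., 688, ., ., 79, 318, 140, 762, ., 641]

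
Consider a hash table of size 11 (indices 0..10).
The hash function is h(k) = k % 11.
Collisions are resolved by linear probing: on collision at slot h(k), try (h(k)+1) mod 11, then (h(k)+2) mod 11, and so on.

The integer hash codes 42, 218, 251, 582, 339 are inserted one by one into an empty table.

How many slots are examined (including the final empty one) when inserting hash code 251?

3

Insert 42: h=9, slot 9 empty => index 9.
Insert 218: h=9, slot 9 occupied => index 10.
Insert 251: h=9, slots 9,10 occupied => index 0.
Insert 582: h=10, slots 10,0 occupied => index 1.
Insert 339: h=9, slots 9,10,0,1 occupied => index 2.
Table: [251, 582, 339, -, -, -, -, -, -, 42, 218]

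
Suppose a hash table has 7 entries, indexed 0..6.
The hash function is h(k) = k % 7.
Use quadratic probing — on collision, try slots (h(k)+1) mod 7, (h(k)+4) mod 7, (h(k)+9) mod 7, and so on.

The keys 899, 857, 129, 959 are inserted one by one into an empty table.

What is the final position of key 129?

899 hashes to 3; slot 3 is free → place at 3.
857 hashes to 3; 3 taken → place at 4.
129 hashes to 3; 3,4 taken → place at 0.
959 hashes to 0; 0 taken → place at 1.
Table: [129, 959, —, 899, 857, —, —]

0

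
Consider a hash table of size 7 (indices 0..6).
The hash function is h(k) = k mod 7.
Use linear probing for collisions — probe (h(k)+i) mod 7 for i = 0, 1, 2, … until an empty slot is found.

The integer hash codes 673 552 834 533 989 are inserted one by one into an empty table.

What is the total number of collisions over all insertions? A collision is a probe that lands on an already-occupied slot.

673: h=1 → slot 1
552: h=6 → slot 6
834: h=1, probe 1,2 → slot 2
533: h=1, probe 1,2,3 → slot 3
989: h=2, probe 2,3,4 → slot 4
Table: [_, 673, 834, 533, 989, _, 552]

5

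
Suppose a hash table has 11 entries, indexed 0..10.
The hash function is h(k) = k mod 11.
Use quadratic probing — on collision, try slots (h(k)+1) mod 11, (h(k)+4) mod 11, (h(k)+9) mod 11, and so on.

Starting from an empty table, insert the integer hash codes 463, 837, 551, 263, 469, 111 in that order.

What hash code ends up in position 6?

111

463 hashes to 1; slot 1 is free => place at 1.
837 hashes to 1; 1 taken => place at 2.
551 hashes to 1; 1,2 taken => place at 5.
263 hashes to 10; slot 10 is free => place at 10.
469 hashes to 7; slot 7 is free => place at 7.
111 hashes to 1; 1,2,5,10 taken => place at 6.
Table: [—, 463, 837, —, —, 551, 111, 469, —, —, 263]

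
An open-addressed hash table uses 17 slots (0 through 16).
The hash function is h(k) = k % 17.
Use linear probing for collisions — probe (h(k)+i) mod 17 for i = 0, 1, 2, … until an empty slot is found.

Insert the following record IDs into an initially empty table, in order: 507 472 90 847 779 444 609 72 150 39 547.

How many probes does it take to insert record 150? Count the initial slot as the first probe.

5

507: h=14 -> slot 14
472: h=13 -> slot 13
90: h=5 -> slot 5
847: h=14, probe 14,15 -> slot 15
779: h=14, probe 14,15,16 -> slot 16
444: h=2 -> slot 2
609: h=14, probe 14,15,16,0 -> slot 0
72: h=4 -> slot 4
150: h=14, probe 14,15,16,0,1 -> slot 1
39: h=5, probe 5,6 -> slot 6
547: h=3 -> slot 3
Table: [609, 150, 444, 547, 72, 90, 39, ., ., ., ., ., ., 472, 507, 847, 779]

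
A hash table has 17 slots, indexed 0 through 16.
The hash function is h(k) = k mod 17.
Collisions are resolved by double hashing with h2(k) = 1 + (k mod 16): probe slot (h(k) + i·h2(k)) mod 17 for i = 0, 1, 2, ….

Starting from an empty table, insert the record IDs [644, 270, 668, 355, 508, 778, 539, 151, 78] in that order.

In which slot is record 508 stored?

Insert 644: h=15, slot 15 empty → index 15.
Insert 270: h=15, h2=15, slot 15 occupied → index 13.
Insert 668: h=5, slot 5 empty → index 5.
Insert 355: h=15, h2=4, slot 15 occupied → index 2.
Insert 508: h=15, h2=13, slot 15 occupied → index 11.
Insert 778: h=13, h2=11, slot 13 occupied → index 7.
Insert 539: h=12, slot 12 empty → index 12.
Insert 151: h=15, h2=8, slot 15 occupied → index 6.
Insert 78: h=10, slot 10 empty → index 10.
Table: [., ., 355, ., ., 668, 151, 778, ., ., 78, 508, 539, 270, ., 644, .]

11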